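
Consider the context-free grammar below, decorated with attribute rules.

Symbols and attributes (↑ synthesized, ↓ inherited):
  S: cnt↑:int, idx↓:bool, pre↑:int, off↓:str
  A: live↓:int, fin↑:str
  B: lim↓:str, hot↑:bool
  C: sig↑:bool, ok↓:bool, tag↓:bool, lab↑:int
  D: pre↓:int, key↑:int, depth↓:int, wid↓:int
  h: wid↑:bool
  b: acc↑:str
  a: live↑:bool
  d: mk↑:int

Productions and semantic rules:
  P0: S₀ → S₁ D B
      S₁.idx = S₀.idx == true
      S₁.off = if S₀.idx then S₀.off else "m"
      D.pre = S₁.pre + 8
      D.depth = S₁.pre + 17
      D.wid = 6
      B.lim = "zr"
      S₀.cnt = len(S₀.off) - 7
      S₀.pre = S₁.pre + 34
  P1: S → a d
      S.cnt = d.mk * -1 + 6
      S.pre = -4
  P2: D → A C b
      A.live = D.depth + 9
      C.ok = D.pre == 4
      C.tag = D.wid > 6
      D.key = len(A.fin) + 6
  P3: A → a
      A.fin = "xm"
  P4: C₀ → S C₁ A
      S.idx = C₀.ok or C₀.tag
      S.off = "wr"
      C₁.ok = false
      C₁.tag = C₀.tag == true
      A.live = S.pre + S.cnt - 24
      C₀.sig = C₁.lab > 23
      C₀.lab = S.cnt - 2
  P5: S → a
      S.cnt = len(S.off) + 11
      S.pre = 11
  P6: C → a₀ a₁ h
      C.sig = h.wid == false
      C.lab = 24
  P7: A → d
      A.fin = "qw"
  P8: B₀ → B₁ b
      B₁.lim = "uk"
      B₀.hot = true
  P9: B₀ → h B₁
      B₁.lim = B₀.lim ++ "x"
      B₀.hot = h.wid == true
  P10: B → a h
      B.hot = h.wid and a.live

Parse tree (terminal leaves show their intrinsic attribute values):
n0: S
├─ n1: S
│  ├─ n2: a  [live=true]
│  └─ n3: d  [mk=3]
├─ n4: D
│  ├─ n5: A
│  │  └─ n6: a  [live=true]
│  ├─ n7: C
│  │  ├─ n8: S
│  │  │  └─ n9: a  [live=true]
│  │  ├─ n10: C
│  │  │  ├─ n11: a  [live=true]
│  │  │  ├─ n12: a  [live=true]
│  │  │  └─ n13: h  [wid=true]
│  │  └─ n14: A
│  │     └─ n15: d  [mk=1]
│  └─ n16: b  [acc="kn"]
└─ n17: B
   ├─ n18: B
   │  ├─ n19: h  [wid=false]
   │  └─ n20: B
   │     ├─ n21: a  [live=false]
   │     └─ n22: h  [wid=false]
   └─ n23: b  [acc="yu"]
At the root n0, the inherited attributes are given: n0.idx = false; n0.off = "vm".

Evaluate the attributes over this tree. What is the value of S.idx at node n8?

true

1. n0.idx = false  [given at root]
2. n0.off = "vm"  [given at root]
3. n1.idx = false  [S₀.idx == true]
4. n1.off = "m"  [if S₀.idx then S₀.off else "m"]
5. n2.live = true  [terminal]
6. n3.mk = 3  [terminal]
7. n1.cnt = 3  [d.mk * -1 + 6]
8. n1.pre = -4  [-4]
9. n4.pre = 4  [S₁.pre + 8]
10. n4.depth = 13  [S₁.pre + 17]
11. n4.wid = 6  [6]
12. n5.live = 22  [D.depth + 9]
13. n6.live = true  [terminal]
14. n5.fin = "xm"  ["xm"]
15. n7.ok = true  [D.pre == 4]
16. n7.tag = false  [D.wid > 6]
17. n8.idx = true  [C₀.ok or C₀.tag]
18. n8.off = "wr"  ["wr"]
19. n9.live = true  [terminal]
20. n8.cnt = 13  [len(S.off) + 11]
21. n8.pre = 11  [11]
22. n10.ok = false  [false]
23. n10.tag = false  [C₀.tag == true]
24. n11.live = true  [terminal]
25. n12.live = true  [terminal]
26. n13.wid = true  [terminal]
27. n10.sig = false  [h.wid == false]
28. n10.lab = 24  [24]
29. n14.live = 0  [S.pre + S.cnt - 24]
30. n15.mk = 1  [terminal]
31. n14.fin = "qw"  ["qw"]
32. n7.sig = true  [C₁.lab > 23]
33. n7.lab = 11  [S.cnt - 2]
34. n16.acc = "kn"  [terminal]
35. n4.key = 8  [len(A.fin) + 6]
36. n17.lim = "zr"  ["zr"]
37. n18.lim = "uk"  ["uk"]
38. n19.wid = false  [terminal]
39. n20.lim = "ukx"  [B₀.lim ++ "x"]
40. n21.live = false  [terminal]
41. n22.wid = false  [terminal]
42. n20.hot = false  [h.wid and a.live]
43. n18.hot = false  [h.wid == true]
44. n23.acc = "yu"  [terminal]
45. n17.hot = true  [true]
46. n0.cnt = -5  [len(S₀.off) - 7]
47. n0.pre = 30  [S₁.pre + 34]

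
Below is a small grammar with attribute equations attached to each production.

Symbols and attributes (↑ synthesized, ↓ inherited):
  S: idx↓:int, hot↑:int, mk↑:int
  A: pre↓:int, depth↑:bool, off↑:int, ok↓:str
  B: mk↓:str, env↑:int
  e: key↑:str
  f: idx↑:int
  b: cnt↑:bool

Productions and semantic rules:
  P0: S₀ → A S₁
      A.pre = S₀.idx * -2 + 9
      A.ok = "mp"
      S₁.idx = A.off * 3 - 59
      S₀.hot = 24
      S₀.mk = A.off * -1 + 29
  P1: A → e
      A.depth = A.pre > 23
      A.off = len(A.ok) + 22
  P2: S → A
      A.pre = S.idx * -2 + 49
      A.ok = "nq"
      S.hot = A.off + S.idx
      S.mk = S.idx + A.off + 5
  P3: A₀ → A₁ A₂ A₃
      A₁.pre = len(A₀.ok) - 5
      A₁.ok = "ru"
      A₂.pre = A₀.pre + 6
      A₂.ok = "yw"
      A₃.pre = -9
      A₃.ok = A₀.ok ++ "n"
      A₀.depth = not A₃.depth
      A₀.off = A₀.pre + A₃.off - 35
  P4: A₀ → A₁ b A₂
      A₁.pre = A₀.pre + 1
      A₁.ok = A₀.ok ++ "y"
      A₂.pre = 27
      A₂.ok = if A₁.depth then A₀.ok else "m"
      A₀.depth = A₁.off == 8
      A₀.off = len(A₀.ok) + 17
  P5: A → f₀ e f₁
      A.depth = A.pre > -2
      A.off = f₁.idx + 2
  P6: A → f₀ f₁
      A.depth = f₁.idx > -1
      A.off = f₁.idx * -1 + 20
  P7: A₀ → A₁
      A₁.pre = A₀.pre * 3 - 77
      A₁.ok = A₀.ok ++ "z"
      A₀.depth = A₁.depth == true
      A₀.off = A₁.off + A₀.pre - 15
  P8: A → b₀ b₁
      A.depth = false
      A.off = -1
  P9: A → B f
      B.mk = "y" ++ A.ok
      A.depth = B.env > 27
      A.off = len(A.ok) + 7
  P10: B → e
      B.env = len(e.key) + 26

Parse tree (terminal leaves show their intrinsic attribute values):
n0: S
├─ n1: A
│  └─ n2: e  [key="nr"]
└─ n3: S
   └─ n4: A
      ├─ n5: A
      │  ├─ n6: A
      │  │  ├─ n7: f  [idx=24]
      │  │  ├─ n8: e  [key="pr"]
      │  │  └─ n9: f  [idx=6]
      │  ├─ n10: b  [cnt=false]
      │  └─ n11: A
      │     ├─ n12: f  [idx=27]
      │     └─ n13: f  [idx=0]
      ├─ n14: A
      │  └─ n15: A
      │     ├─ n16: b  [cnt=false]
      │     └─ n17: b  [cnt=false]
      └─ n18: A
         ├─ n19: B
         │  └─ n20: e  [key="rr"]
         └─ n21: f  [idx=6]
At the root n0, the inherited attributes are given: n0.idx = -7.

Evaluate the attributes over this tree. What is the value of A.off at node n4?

-2

1. n0.idx = -7  [given at root]
2. n1.pre = 23  [S₀.idx * -2 + 9]
3. n1.ok = "mp"  ["mp"]
4. n2.key = "nr"  [terminal]
5. n1.depth = false  [A.pre > 23]
6. n1.off = 24  [len(A.ok) + 22]
7. n3.idx = 13  [A.off * 3 - 59]
8. n4.pre = 23  [S.idx * -2 + 49]
9. n4.ok = "nq"  ["nq"]
10. n5.pre = -3  [len(A₀.ok) - 5]
11. n5.ok = "ru"  ["ru"]
12. n6.pre = -2  [A₀.pre + 1]
13. n6.ok = "ruy"  [A₀.ok ++ "y"]
14. n7.idx = 24  [terminal]
15. n8.key = "pr"  [terminal]
16. n9.idx = 6  [terminal]
17. n6.depth = false  [A.pre > -2]
18. n6.off = 8  [f₁.idx + 2]
19. n10.cnt = false  [terminal]
20. n11.pre = 27  [27]
21. n11.ok = "m"  [if A₁.depth then A₀.ok else "m"]
22. n12.idx = 27  [terminal]
23. n13.idx = 0  [terminal]
24. n11.depth = true  [f₁.idx > -1]
25. n11.off = 20  [f₁.idx * -1 + 20]
26. n5.depth = true  [A₁.off == 8]
27. n5.off = 19  [len(A₀.ok) + 17]
28. n14.pre = 29  [A₀.pre + 6]
29. n14.ok = "yw"  ["yw"]
30. n15.pre = 10  [A₀.pre * 3 - 77]
31. n15.ok = "ywz"  [A₀.ok ++ "z"]
32. n16.cnt = false  [terminal]
33. n17.cnt = false  [terminal]
34. n15.depth = false  [false]
35. n15.off = -1  [-1]
36. n14.depth = false  [A₁.depth == true]
37. n14.off = 13  [A₁.off + A₀.pre - 15]
38. n18.pre = -9  [-9]
39. n18.ok = "nqn"  [A₀.ok ++ "n"]
40. n19.mk = "ynqn"  ["y" ++ A.ok]
41. n20.key = "rr"  [terminal]
42. n19.env = 28  [len(e.key) + 26]
43. n21.idx = 6  [terminal]
44. n18.depth = true  [B.env > 27]
45. n18.off = 10  [len(A.ok) + 7]
46. n4.depth = false  [not A₃.depth]
47. n4.off = -2  [A₀.pre + A₃.off - 35]
48. n3.hot = 11  [A.off + S.idx]
49. n3.mk = 16  [S.idx + A.off + 5]
50. n0.hot = 24  [24]
51. n0.mk = 5  [A.off * -1 + 29]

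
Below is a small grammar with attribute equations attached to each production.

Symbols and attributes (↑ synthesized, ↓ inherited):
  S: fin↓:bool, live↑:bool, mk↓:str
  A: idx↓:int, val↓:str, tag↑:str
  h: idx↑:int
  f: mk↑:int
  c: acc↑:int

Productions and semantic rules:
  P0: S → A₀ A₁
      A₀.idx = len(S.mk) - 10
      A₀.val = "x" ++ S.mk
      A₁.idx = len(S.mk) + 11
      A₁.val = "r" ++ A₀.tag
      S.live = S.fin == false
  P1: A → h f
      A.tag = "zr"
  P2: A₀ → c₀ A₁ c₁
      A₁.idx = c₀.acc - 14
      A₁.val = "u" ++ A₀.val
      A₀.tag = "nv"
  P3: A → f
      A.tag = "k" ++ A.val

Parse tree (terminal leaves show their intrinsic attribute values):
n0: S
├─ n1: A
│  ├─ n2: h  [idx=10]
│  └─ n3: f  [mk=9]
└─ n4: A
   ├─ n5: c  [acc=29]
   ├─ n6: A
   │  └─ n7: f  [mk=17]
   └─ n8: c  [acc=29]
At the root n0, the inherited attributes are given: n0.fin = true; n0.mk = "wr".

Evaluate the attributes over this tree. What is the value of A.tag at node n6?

"kurzr"

1. n0.fin = true  [given at root]
2. n0.mk = "wr"  [given at root]
3. n1.idx = -8  [len(S.mk) - 10]
4. n1.val = "xwr"  ["x" ++ S.mk]
5. n2.idx = 10  [terminal]
6. n3.mk = 9  [terminal]
7. n1.tag = "zr"  ["zr"]
8. n4.idx = 13  [len(S.mk) + 11]
9. n4.val = "rzr"  ["r" ++ A₀.tag]
10. n5.acc = 29  [terminal]
11. n6.idx = 15  [c₀.acc - 14]
12. n6.val = "urzr"  ["u" ++ A₀.val]
13. n7.mk = 17  [terminal]
14. n6.tag = "kurzr"  ["k" ++ A.val]
15. n8.acc = 29  [terminal]
16. n4.tag = "nv"  ["nv"]
17. n0.live = false  [S.fin == false]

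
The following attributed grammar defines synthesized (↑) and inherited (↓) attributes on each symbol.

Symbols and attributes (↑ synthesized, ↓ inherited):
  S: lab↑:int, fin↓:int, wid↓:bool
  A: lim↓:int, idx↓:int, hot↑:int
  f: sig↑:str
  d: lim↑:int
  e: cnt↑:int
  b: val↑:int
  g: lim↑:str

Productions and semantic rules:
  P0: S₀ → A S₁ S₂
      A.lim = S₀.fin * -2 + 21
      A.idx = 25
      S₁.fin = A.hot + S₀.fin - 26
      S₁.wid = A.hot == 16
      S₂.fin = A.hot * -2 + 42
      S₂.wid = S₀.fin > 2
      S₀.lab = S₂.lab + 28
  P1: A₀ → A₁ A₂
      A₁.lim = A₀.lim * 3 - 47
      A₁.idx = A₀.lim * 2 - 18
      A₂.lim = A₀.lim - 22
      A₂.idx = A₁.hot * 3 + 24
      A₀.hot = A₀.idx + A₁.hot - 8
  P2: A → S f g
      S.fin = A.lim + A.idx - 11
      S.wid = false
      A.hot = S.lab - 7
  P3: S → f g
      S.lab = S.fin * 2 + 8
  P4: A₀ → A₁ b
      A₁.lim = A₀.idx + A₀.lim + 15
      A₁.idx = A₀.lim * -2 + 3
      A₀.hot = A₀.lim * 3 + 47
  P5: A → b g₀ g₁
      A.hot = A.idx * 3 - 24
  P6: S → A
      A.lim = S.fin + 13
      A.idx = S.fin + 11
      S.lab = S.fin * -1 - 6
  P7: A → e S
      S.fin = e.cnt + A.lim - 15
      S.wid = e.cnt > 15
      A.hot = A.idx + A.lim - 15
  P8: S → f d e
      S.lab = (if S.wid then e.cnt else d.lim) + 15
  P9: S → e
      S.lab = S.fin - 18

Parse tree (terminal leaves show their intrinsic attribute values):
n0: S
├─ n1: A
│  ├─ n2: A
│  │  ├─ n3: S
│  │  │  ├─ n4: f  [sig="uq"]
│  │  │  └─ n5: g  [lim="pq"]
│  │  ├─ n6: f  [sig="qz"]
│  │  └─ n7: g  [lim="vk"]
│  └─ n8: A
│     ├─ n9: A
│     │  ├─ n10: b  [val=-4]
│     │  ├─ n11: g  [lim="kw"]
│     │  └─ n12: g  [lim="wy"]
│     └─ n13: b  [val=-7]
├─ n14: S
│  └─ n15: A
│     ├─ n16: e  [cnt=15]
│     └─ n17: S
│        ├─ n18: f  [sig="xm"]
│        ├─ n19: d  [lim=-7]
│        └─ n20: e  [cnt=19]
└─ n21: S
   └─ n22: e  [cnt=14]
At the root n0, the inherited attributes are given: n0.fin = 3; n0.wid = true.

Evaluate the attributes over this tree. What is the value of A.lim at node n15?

1. n0.fin = 3  [given at root]
2. n0.wid = true  [given at root]
3. n1.lim = 15  [S₀.fin * -2 + 21]
4. n1.idx = 25  [25]
5. n2.lim = -2  [A₀.lim * 3 - 47]
6. n2.idx = 12  [A₀.lim * 2 - 18]
7. n3.fin = -1  [A.lim + A.idx - 11]
8. n3.wid = false  [false]
9. n4.sig = "uq"  [terminal]
10. n5.lim = "pq"  [terminal]
11. n3.lab = 6  [S.fin * 2 + 8]
12. n6.sig = "qz"  [terminal]
13. n7.lim = "vk"  [terminal]
14. n2.hot = -1  [S.lab - 7]
15. n8.lim = -7  [A₀.lim - 22]
16. n8.idx = 21  [A₁.hot * 3 + 24]
17. n9.lim = 29  [A₀.idx + A₀.lim + 15]
18. n9.idx = 17  [A₀.lim * -2 + 3]
19. n10.val = -4  [terminal]
20. n11.lim = "kw"  [terminal]
21. n12.lim = "wy"  [terminal]
22. n9.hot = 27  [A.idx * 3 - 24]
23. n13.val = -7  [terminal]
24. n8.hot = 26  [A₀.lim * 3 + 47]
25. n1.hot = 16  [A₀.idx + A₁.hot - 8]
26. n14.fin = -7  [A.hot + S₀.fin - 26]
27. n14.wid = true  [A.hot == 16]
28. n15.lim = 6  [S.fin + 13]
29. n15.idx = 4  [S.fin + 11]
30. n16.cnt = 15  [terminal]
31. n17.fin = 6  [e.cnt + A.lim - 15]
32. n17.wid = false  [e.cnt > 15]
33. n18.sig = "xm"  [terminal]
34. n19.lim = -7  [terminal]
35. n20.cnt = 19  [terminal]
36. n17.lab = 8  [(if S.wid then e.cnt else d.lim) + 15]
37. n15.hot = -5  [A.idx + A.lim - 15]
38. n14.lab = 1  [S.fin * -1 - 6]
39. n21.fin = 10  [A.hot * -2 + 42]
40. n21.wid = true  [S₀.fin > 2]
41. n22.cnt = 14  [terminal]
42. n21.lab = -8  [S.fin - 18]
43. n0.lab = 20  [S₂.lab + 28]

6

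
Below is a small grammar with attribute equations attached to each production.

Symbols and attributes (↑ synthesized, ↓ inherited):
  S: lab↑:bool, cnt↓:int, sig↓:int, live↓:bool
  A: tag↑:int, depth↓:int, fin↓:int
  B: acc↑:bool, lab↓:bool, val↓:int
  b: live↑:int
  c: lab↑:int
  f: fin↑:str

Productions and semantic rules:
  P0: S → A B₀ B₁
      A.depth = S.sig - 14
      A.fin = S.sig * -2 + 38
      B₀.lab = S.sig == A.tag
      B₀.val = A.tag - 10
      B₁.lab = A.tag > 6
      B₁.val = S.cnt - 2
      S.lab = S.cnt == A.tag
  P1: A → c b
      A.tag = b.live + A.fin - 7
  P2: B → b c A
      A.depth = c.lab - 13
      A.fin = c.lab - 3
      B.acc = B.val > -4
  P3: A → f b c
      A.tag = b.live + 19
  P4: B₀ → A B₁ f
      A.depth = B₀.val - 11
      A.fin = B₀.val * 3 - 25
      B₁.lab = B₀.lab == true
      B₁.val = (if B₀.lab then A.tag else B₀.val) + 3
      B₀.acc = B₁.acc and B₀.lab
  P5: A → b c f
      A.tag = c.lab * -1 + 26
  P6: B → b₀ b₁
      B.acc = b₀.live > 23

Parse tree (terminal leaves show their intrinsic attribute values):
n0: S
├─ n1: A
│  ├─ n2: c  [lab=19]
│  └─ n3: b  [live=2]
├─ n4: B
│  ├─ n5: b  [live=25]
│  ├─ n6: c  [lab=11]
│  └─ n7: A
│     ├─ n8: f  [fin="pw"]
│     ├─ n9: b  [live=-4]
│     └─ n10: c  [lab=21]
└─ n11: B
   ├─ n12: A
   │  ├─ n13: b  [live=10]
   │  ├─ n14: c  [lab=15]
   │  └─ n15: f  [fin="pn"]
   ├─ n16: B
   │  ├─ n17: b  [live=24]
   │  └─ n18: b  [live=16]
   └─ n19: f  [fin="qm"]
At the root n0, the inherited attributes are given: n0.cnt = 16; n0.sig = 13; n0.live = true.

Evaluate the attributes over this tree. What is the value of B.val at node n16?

14

1. n0.cnt = 16  [given at root]
2. n0.sig = 13  [given at root]
3. n0.live = true  [given at root]
4. n1.depth = -1  [S.sig - 14]
5. n1.fin = 12  [S.sig * -2 + 38]
6. n2.lab = 19  [terminal]
7. n3.live = 2  [terminal]
8. n1.tag = 7  [b.live + A.fin - 7]
9. n4.lab = false  [S.sig == A.tag]
10. n4.val = -3  [A.tag - 10]
11. n5.live = 25  [terminal]
12. n6.lab = 11  [terminal]
13. n7.depth = -2  [c.lab - 13]
14. n7.fin = 8  [c.lab - 3]
15. n8.fin = "pw"  [terminal]
16. n9.live = -4  [terminal]
17. n10.lab = 21  [terminal]
18. n7.tag = 15  [b.live + 19]
19. n4.acc = true  [B.val > -4]
20. n11.lab = true  [A.tag > 6]
21. n11.val = 14  [S.cnt - 2]
22. n12.depth = 3  [B₀.val - 11]
23. n12.fin = 17  [B₀.val * 3 - 25]
24. n13.live = 10  [terminal]
25. n14.lab = 15  [terminal]
26. n15.fin = "pn"  [terminal]
27. n12.tag = 11  [c.lab * -1 + 26]
28. n16.lab = true  [B₀.lab == true]
29. n16.val = 14  [(if B₀.lab then A.tag else B₀.val) + 3]
30. n17.live = 24  [terminal]
31. n18.live = 16  [terminal]
32. n16.acc = true  [b₀.live > 23]
33. n19.fin = "qm"  [terminal]
34. n11.acc = true  [B₁.acc and B₀.lab]
35. n0.lab = false  [S.cnt == A.tag]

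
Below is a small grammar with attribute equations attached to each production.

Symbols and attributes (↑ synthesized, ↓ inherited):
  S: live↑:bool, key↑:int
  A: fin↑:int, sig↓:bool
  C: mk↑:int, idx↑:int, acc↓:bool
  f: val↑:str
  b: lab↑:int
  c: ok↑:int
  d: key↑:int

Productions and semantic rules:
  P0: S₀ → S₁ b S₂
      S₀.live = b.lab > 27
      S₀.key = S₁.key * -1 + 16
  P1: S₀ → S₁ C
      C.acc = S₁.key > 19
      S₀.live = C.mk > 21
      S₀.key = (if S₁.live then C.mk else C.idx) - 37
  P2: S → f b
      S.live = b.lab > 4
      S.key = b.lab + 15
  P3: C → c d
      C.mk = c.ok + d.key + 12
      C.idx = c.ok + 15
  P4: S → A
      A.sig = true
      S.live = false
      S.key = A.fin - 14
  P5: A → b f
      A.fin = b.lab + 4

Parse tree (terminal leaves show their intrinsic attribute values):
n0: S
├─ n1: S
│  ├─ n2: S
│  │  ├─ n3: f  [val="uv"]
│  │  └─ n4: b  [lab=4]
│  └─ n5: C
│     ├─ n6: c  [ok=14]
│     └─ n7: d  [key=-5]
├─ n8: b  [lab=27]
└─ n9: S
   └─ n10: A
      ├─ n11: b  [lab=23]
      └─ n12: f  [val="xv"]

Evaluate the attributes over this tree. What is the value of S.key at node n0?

1. n3.val = "uv"  [terminal]
2. n4.lab = 4  [terminal]
3. n2.live = false  [b.lab > 4]
4. n2.key = 19  [b.lab + 15]
5. n5.acc = false  [S₁.key > 19]
6. n6.ok = 14  [terminal]
7. n7.key = -5  [terminal]
8. n5.mk = 21  [c.ok + d.key + 12]
9. n5.idx = 29  [c.ok + 15]
10. n1.live = false  [C.mk > 21]
11. n1.key = -8  [(if S₁.live then C.mk else C.idx) - 37]
12. n8.lab = 27  [terminal]
13. n10.sig = true  [true]
14. n11.lab = 23  [terminal]
15. n12.val = "xv"  [terminal]
16. n10.fin = 27  [b.lab + 4]
17. n9.live = false  [false]
18. n9.key = 13  [A.fin - 14]
19. n0.live = false  [b.lab > 27]
20. n0.key = 24  [S₁.key * -1 + 16]

24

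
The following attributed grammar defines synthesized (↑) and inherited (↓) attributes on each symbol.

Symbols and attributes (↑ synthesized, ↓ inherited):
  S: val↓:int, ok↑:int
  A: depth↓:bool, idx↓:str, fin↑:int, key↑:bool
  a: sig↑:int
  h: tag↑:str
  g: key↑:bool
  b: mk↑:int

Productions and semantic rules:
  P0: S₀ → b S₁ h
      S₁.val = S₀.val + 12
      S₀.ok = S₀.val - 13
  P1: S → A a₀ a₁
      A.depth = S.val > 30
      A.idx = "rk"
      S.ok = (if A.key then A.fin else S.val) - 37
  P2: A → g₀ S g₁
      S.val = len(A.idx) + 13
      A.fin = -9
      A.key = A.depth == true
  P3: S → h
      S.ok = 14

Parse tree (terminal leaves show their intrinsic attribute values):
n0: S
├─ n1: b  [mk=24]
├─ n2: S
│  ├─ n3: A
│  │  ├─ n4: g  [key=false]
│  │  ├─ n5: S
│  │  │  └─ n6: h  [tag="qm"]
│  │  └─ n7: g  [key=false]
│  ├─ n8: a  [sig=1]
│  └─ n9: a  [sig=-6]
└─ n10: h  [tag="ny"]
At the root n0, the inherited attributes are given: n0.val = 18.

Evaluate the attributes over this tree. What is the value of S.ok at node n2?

-7

1. n0.val = 18  [given at root]
2. n1.mk = 24  [terminal]
3. n2.val = 30  [S₀.val + 12]
4. n3.depth = false  [S.val > 30]
5. n3.idx = "rk"  ["rk"]
6. n4.key = false  [terminal]
7. n5.val = 15  [len(A.idx) + 13]
8. n6.tag = "qm"  [terminal]
9. n5.ok = 14  [14]
10. n7.key = false  [terminal]
11. n3.fin = -9  [-9]
12. n3.key = false  [A.depth == true]
13. n8.sig = 1  [terminal]
14. n9.sig = -6  [terminal]
15. n2.ok = -7  [(if A.key then A.fin else S.val) - 37]
16. n10.tag = "ny"  [terminal]
17. n0.ok = 5  [S₀.val - 13]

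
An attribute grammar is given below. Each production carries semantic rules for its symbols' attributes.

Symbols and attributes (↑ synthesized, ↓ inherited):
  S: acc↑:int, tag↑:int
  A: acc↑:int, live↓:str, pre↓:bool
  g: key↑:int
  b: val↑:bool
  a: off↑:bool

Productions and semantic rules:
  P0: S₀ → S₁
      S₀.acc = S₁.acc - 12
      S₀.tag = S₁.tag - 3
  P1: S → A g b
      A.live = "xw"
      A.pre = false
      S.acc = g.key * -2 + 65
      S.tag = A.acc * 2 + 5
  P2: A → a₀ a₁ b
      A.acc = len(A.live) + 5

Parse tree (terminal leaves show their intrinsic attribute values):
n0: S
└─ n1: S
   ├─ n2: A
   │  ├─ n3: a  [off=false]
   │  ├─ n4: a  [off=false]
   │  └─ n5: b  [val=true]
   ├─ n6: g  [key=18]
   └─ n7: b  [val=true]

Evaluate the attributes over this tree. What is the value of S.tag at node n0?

1. n2.live = "xw"  ["xw"]
2. n2.pre = false  [false]
3. n3.off = false  [terminal]
4. n4.off = false  [terminal]
5. n5.val = true  [terminal]
6. n2.acc = 7  [len(A.live) + 5]
7. n6.key = 18  [terminal]
8. n7.val = true  [terminal]
9. n1.acc = 29  [g.key * -2 + 65]
10. n1.tag = 19  [A.acc * 2 + 5]
11. n0.acc = 17  [S₁.acc - 12]
12. n0.tag = 16  [S₁.tag - 3]

16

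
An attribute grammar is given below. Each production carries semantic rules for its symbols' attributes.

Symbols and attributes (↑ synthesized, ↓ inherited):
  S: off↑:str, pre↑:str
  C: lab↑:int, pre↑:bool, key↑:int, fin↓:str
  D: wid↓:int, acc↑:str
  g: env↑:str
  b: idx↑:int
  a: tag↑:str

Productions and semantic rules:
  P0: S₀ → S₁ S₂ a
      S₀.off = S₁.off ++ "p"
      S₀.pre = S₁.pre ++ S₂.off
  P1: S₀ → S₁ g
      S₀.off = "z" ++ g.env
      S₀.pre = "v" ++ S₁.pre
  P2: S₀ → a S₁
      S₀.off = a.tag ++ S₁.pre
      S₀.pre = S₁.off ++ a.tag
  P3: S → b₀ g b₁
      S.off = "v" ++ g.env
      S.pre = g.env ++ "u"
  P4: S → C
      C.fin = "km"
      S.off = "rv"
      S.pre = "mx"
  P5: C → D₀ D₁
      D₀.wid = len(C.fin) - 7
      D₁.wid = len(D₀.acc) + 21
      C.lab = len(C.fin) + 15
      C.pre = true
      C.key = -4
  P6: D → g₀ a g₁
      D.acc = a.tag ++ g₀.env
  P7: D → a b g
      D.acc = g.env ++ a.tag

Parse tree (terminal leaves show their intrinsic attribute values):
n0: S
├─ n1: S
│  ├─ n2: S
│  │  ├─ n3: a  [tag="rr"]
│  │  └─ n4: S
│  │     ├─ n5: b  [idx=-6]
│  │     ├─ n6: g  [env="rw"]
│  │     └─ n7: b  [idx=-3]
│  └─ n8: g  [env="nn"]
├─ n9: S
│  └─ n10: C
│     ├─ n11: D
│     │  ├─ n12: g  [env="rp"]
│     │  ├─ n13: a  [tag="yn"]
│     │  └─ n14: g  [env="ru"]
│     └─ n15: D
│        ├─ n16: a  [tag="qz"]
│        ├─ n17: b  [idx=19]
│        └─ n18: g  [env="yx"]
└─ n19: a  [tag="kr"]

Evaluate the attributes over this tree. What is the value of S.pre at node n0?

1. n3.tag = "rr"  [terminal]
2. n5.idx = -6  [terminal]
3. n6.env = "rw"  [terminal]
4. n7.idx = -3  [terminal]
5. n4.off = "vrw"  ["v" ++ g.env]
6. n4.pre = "rwu"  [g.env ++ "u"]
7. n2.off = "rrrwu"  [a.tag ++ S₁.pre]
8. n2.pre = "vrwrr"  [S₁.off ++ a.tag]
9. n8.env = "nn"  [terminal]
10. n1.off = "znn"  ["z" ++ g.env]
11. n1.pre = "vvrwrr"  ["v" ++ S₁.pre]
12. n10.fin = "km"  ["km"]
13. n11.wid = -5  [len(C.fin) - 7]
14. n12.env = "rp"  [terminal]
15. n13.tag = "yn"  [terminal]
16. n14.env = "ru"  [terminal]
17. n11.acc = "ynrp"  [a.tag ++ g₀.env]
18. n15.wid = 25  [len(D₀.acc) + 21]
19. n16.tag = "qz"  [terminal]
20. n17.idx = 19  [terminal]
21. n18.env = "yx"  [terminal]
22. n15.acc = "yxqz"  [g.env ++ a.tag]
23. n10.lab = 17  [len(C.fin) + 15]
24. n10.pre = true  [true]
25. n10.key = -4  [-4]
26. n9.off = "rv"  ["rv"]
27. n9.pre = "mx"  ["mx"]
28. n19.tag = "kr"  [terminal]
29. n0.off = "znnp"  [S₁.off ++ "p"]
30. n0.pre = "vvrwrrrv"  [S₁.pre ++ S₂.off]

"vvrwrrrv"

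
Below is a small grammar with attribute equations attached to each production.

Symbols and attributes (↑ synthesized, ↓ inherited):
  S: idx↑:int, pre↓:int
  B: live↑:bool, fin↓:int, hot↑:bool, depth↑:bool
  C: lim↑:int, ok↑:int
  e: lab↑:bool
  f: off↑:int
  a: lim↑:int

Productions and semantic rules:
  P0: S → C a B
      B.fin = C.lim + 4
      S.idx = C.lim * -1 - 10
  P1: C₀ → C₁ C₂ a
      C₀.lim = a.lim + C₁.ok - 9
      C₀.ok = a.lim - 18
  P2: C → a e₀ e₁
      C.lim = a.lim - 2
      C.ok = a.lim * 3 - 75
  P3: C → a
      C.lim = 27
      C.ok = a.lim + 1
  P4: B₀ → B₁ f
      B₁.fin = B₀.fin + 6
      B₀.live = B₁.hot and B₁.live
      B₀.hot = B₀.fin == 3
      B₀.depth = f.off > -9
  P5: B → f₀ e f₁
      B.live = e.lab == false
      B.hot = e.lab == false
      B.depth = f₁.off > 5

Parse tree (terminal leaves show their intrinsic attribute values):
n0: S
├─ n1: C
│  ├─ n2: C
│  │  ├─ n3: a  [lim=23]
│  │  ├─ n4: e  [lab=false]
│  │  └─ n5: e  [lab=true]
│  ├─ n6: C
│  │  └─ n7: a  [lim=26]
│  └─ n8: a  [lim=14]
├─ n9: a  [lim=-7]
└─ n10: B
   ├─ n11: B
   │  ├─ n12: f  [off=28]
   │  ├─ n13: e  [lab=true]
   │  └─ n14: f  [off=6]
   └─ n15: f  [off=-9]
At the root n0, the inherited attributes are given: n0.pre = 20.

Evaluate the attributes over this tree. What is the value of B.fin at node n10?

3

1. n0.pre = 20  [given at root]
2. n3.lim = 23  [terminal]
3. n4.lab = false  [terminal]
4. n5.lab = true  [terminal]
5. n2.lim = 21  [a.lim - 2]
6. n2.ok = -6  [a.lim * 3 - 75]
7. n7.lim = 26  [terminal]
8. n6.lim = 27  [27]
9. n6.ok = 27  [a.lim + 1]
10. n8.lim = 14  [terminal]
11. n1.lim = -1  [a.lim + C₁.ok - 9]
12. n1.ok = -4  [a.lim - 18]
13. n9.lim = -7  [terminal]
14. n10.fin = 3  [C.lim + 4]
15. n11.fin = 9  [B₀.fin + 6]
16. n12.off = 28  [terminal]
17. n13.lab = true  [terminal]
18. n14.off = 6  [terminal]
19. n11.live = false  [e.lab == false]
20. n11.hot = false  [e.lab == false]
21. n11.depth = true  [f₁.off > 5]
22. n15.off = -9  [terminal]
23. n10.live = false  [B₁.hot and B₁.live]
24. n10.hot = true  [B₀.fin == 3]
25. n10.depth = false  [f.off > -9]
26. n0.idx = -9  [C.lim * -1 - 10]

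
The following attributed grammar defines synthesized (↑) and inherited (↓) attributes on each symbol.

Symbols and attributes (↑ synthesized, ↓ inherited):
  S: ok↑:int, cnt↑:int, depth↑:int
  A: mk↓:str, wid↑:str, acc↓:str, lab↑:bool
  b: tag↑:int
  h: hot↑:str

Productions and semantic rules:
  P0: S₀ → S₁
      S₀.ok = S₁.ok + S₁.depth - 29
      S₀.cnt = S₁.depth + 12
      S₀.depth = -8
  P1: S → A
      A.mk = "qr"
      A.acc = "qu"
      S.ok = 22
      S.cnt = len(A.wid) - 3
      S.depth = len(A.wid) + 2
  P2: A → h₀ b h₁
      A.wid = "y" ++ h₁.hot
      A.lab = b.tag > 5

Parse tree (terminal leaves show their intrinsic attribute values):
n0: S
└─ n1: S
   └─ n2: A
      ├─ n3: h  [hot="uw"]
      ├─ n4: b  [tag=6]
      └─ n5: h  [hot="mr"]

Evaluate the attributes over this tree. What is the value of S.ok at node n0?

1. n2.mk = "qr"  ["qr"]
2. n2.acc = "qu"  ["qu"]
3. n3.hot = "uw"  [terminal]
4. n4.tag = 6  [terminal]
5. n5.hot = "mr"  [terminal]
6. n2.wid = "ymr"  ["y" ++ h₁.hot]
7. n2.lab = true  [b.tag > 5]
8. n1.ok = 22  [22]
9. n1.cnt = 0  [len(A.wid) - 3]
10. n1.depth = 5  [len(A.wid) + 2]
11. n0.ok = -2  [S₁.ok + S₁.depth - 29]
12. n0.cnt = 17  [S₁.depth + 12]
13. n0.depth = -8  [-8]

-2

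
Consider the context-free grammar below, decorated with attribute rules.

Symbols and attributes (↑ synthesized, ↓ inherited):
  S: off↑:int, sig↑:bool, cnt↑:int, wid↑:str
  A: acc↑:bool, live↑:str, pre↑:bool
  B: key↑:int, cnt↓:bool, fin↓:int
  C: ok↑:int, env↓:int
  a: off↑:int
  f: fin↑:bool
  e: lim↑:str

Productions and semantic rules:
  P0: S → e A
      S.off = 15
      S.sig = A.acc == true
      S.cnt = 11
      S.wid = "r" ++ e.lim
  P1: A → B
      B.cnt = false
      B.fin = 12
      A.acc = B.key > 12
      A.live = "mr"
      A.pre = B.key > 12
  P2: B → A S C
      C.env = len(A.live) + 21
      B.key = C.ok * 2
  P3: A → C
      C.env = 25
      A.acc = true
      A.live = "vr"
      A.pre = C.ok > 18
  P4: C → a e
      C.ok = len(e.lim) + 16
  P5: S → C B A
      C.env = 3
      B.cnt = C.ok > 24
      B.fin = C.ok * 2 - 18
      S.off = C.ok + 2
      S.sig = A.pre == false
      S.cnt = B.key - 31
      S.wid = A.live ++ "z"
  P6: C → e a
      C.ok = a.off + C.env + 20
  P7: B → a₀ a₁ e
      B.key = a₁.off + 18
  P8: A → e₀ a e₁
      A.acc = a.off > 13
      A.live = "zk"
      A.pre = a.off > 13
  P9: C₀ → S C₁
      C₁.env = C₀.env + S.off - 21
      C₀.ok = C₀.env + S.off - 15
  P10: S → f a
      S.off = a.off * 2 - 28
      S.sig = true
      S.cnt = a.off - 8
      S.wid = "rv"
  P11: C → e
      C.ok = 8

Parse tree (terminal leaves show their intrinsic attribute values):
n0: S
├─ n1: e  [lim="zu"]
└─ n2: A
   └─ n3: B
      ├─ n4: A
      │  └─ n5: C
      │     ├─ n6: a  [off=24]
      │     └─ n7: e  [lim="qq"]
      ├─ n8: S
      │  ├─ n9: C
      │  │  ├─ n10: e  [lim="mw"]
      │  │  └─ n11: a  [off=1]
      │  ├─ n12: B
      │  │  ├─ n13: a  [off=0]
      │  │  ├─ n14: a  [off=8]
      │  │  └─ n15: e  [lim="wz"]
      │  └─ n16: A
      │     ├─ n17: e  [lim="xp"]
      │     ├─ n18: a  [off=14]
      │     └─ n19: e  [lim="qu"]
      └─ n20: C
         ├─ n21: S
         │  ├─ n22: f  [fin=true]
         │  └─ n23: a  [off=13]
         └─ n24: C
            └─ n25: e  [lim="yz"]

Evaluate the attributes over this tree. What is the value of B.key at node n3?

1. n1.lim = "zu"  [terminal]
2. n3.cnt = false  [false]
3. n3.fin = 12  [12]
4. n5.env = 25  [25]
5. n6.off = 24  [terminal]
6. n7.lim = "qq"  [terminal]
7. n5.ok = 18  [len(e.lim) + 16]
8. n4.acc = true  [true]
9. n4.live = "vr"  ["vr"]
10. n4.pre = false  [C.ok > 18]
11. n9.env = 3  [3]
12. n10.lim = "mw"  [terminal]
13. n11.off = 1  [terminal]
14. n9.ok = 24  [a.off + C.env + 20]
15. n12.cnt = false  [C.ok > 24]
16. n12.fin = 30  [C.ok * 2 - 18]
17. n13.off = 0  [terminal]
18. n14.off = 8  [terminal]
19. n15.lim = "wz"  [terminal]
20. n12.key = 26  [a₁.off + 18]
21. n17.lim = "xp"  [terminal]
22. n18.off = 14  [terminal]
23. n19.lim = "qu"  [terminal]
24. n16.acc = true  [a.off > 13]
25. n16.live = "zk"  ["zk"]
26. n16.pre = true  [a.off > 13]
27. n8.off = 26  [C.ok + 2]
28. n8.sig = false  [A.pre == false]
29. n8.cnt = -5  [B.key - 31]
30. n8.wid = "zkz"  [A.live ++ "z"]
31. n20.env = 23  [len(A.live) + 21]
32. n22.fin = true  [terminal]
33. n23.off = 13  [terminal]
34. n21.off = -2  [a.off * 2 - 28]
35. n21.sig = true  [true]
36. n21.cnt = 5  [a.off - 8]
37. n21.wid = "rv"  ["rv"]
38. n24.env = 0  [C₀.env + S.off - 21]
39. n25.lim = "yz"  [terminal]
40. n24.ok = 8  [8]
41. n20.ok = 6  [C₀.env + S.off - 15]
42. n3.key = 12  [C.ok * 2]
43. n2.acc = false  [B.key > 12]
44. n2.live = "mr"  ["mr"]
45. n2.pre = false  [B.key > 12]
46. n0.off = 15  [15]
47. n0.sig = false  [A.acc == true]
48. n0.cnt = 11  [11]
49. n0.wid = "rzu"  ["r" ++ e.lim]

12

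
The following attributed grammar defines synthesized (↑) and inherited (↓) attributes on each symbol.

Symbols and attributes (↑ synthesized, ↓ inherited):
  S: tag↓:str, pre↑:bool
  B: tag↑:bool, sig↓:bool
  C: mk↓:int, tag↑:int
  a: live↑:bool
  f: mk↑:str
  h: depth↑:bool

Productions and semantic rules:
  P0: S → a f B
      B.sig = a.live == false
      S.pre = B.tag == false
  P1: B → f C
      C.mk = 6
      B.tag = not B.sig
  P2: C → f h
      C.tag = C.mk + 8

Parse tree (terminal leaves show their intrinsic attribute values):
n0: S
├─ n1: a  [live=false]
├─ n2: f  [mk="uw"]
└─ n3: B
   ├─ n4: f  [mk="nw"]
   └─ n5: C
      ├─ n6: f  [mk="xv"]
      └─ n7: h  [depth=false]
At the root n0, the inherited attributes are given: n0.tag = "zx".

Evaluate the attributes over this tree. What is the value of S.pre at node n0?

true

1. n0.tag = "zx"  [given at root]
2. n1.live = false  [terminal]
3. n2.mk = "uw"  [terminal]
4. n3.sig = true  [a.live == false]
5. n4.mk = "nw"  [terminal]
6. n5.mk = 6  [6]
7. n6.mk = "xv"  [terminal]
8. n7.depth = false  [terminal]
9. n5.tag = 14  [C.mk + 8]
10. n3.tag = false  [not B.sig]
11. n0.pre = true  [B.tag == false]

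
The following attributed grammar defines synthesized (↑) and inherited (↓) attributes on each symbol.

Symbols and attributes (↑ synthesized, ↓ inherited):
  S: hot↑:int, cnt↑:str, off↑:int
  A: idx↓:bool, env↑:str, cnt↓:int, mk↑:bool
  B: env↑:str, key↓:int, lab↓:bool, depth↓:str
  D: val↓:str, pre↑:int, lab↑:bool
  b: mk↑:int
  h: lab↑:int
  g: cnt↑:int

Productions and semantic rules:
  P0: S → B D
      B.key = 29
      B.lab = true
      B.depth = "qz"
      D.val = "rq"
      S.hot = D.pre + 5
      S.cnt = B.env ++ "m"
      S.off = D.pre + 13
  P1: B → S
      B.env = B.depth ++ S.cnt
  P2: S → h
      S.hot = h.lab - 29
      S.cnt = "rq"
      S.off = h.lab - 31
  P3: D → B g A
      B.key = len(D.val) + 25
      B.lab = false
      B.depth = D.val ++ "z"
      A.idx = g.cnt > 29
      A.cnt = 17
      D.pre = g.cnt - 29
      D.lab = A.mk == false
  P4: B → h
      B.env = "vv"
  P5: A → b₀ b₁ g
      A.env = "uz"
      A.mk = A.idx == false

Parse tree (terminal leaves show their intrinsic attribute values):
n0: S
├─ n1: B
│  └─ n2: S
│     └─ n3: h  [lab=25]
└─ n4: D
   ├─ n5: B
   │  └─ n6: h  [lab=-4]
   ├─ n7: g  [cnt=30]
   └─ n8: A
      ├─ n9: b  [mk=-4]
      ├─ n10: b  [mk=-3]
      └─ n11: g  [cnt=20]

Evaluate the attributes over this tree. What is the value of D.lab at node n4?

1. n1.key = 29  [29]
2. n1.lab = true  [true]
3. n1.depth = "qz"  ["qz"]
4. n3.lab = 25  [terminal]
5. n2.hot = -4  [h.lab - 29]
6. n2.cnt = "rq"  ["rq"]
7. n2.off = -6  [h.lab - 31]
8. n1.env = "qzrq"  [B.depth ++ S.cnt]
9. n4.val = "rq"  ["rq"]
10. n5.key = 27  [len(D.val) + 25]
11. n5.lab = false  [false]
12. n5.depth = "rqz"  [D.val ++ "z"]
13. n6.lab = -4  [terminal]
14. n5.env = "vv"  ["vv"]
15. n7.cnt = 30  [terminal]
16. n8.idx = true  [g.cnt > 29]
17. n8.cnt = 17  [17]
18. n9.mk = -4  [terminal]
19. n10.mk = -3  [terminal]
20. n11.cnt = 20  [terminal]
21. n8.env = "uz"  ["uz"]
22. n8.mk = false  [A.idx == false]
23. n4.pre = 1  [g.cnt - 29]
24. n4.lab = true  [A.mk == false]
25. n0.hot = 6  [D.pre + 5]
26. n0.cnt = "qzrqm"  [B.env ++ "m"]
27. n0.off = 14  [D.pre + 13]

true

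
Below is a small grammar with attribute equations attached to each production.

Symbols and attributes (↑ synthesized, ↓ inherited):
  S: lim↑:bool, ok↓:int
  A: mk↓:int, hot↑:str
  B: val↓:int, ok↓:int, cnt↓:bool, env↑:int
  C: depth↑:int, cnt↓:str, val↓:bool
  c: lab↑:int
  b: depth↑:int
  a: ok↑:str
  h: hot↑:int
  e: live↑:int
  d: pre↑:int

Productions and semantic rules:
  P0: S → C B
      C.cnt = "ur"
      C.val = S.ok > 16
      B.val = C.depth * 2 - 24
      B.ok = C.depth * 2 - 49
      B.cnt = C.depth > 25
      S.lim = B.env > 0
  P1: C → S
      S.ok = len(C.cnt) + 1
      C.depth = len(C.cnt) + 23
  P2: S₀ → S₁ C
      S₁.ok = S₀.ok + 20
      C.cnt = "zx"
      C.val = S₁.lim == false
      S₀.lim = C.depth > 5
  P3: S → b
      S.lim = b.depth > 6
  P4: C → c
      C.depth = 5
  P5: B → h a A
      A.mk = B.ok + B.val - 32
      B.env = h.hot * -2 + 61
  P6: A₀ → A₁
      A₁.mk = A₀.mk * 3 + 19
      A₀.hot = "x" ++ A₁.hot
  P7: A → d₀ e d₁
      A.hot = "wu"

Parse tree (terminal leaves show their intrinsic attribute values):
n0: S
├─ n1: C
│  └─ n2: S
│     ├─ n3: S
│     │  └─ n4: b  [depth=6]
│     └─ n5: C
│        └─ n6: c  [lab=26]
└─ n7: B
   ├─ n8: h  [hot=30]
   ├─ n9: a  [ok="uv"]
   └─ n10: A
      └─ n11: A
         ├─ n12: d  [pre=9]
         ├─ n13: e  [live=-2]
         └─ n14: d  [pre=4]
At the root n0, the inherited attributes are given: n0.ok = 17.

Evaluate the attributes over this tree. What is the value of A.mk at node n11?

1. n0.ok = 17  [given at root]
2. n1.cnt = "ur"  ["ur"]
3. n1.val = true  [S.ok > 16]
4. n2.ok = 3  [len(C.cnt) + 1]
5. n3.ok = 23  [S₀.ok + 20]
6. n4.depth = 6  [terminal]
7. n3.lim = false  [b.depth > 6]
8. n5.cnt = "zx"  ["zx"]
9. n5.val = true  [S₁.lim == false]
10. n6.lab = 26  [terminal]
11. n5.depth = 5  [5]
12. n2.lim = false  [C.depth > 5]
13. n1.depth = 25  [len(C.cnt) + 23]
14. n7.val = 26  [C.depth * 2 - 24]
15. n7.ok = 1  [C.depth * 2 - 49]
16. n7.cnt = false  [C.depth > 25]
17. n8.hot = 30  [terminal]
18. n9.ok = "uv"  [terminal]
19. n10.mk = -5  [B.ok + B.val - 32]
20. n11.mk = 4  [A₀.mk * 3 + 19]
21. n12.pre = 9  [terminal]
22. n13.live = -2  [terminal]
23. n14.pre = 4  [terminal]
24. n11.hot = "wu"  ["wu"]
25. n10.hot = "xwu"  ["x" ++ A₁.hot]
26. n7.env = 1  [h.hot * -2 + 61]
27. n0.lim = true  [B.env > 0]

4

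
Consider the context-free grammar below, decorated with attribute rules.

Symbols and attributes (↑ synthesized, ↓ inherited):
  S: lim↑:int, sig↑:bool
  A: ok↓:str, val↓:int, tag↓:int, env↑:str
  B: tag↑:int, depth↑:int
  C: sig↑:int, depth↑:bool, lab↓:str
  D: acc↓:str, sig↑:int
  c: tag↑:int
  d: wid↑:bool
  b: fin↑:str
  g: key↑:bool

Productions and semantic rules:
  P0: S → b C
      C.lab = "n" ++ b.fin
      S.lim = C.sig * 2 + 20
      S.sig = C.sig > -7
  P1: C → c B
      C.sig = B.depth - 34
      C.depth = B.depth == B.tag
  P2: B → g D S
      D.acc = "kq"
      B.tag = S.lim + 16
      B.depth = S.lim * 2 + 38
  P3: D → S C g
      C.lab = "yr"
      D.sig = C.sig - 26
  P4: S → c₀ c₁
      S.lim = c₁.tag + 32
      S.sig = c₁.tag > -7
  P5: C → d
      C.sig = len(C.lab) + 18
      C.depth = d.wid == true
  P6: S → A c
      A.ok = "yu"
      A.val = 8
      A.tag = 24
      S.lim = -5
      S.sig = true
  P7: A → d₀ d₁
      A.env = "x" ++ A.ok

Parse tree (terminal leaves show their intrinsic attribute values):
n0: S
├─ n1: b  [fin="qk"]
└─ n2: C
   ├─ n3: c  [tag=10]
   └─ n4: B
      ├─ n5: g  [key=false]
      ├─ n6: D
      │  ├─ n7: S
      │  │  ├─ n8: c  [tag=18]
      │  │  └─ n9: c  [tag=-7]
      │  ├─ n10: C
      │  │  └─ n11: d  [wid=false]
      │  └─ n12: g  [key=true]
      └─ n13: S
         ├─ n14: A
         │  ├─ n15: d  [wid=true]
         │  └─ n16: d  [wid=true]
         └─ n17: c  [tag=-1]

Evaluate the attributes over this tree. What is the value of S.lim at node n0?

8

1. n1.fin = "qk"  [terminal]
2. n2.lab = "nqk"  ["n" ++ b.fin]
3. n3.tag = 10  [terminal]
4. n5.key = false  [terminal]
5. n6.acc = "kq"  ["kq"]
6. n8.tag = 18  [terminal]
7. n9.tag = -7  [terminal]
8. n7.lim = 25  [c₁.tag + 32]
9. n7.sig = false  [c₁.tag > -7]
10. n10.lab = "yr"  ["yr"]
11. n11.wid = false  [terminal]
12. n10.sig = 20  [len(C.lab) + 18]
13. n10.depth = false  [d.wid == true]
14. n12.key = true  [terminal]
15. n6.sig = -6  [C.sig - 26]
16. n14.ok = "yu"  ["yu"]
17. n14.val = 8  [8]
18. n14.tag = 24  [24]
19. n15.wid = true  [terminal]
20. n16.wid = true  [terminal]
21. n14.env = "xyu"  ["x" ++ A.ok]
22. n17.tag = -1  [terminal]
23. n13.lim = -5  [-5]
24. n13.sig = true  [true]
25. n4.tag = 11  [S.lim + 16]
26. n4.depth = 28  [S.lim * 2 + 38]
27. n2.sig = -6  [B.depth - 34]
28. n2.depth = false  [B.depth == B.tag]
29. n0.lim = 8  [C.sig * 2 + 20]
30. n0.sig = true  [C.sig > -7]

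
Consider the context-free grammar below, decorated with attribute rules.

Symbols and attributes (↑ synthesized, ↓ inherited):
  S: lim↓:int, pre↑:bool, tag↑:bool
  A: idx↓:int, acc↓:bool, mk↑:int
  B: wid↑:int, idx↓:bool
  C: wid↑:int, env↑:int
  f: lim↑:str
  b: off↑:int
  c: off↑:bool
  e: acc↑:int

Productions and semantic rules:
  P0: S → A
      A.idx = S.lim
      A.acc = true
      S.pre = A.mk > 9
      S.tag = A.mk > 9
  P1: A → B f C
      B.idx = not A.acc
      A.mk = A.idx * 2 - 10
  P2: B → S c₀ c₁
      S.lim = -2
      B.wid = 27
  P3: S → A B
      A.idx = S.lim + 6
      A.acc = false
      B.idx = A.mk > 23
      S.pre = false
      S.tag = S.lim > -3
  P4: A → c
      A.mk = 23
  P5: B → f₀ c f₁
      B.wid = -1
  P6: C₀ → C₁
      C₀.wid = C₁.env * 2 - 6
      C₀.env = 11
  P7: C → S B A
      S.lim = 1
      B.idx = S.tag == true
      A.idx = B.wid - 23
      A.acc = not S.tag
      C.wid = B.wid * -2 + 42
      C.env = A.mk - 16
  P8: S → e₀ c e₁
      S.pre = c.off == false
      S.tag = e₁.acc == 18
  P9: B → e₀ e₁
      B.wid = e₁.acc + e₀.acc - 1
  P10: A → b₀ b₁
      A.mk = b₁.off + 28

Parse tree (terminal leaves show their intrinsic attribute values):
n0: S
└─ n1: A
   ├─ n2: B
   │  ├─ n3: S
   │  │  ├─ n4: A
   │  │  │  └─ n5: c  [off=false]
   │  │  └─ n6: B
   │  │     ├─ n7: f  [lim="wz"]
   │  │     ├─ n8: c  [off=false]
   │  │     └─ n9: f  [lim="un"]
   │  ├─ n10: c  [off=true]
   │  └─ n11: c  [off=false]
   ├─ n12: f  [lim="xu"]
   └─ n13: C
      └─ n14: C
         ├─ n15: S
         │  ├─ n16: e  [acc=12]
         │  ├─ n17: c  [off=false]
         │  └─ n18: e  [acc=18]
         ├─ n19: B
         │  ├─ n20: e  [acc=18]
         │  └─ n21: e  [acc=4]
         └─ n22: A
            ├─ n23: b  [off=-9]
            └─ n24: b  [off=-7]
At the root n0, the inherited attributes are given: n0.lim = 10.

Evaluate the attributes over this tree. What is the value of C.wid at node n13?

4

1. n0.lim = 10  [given at root]
2. n1.idx = 10  [S.lim]
3. n1.acc = true  [true]
4. n2.idx = false  [not A.acc]
5. n3.lim = -2  [-2]
6. n4.idx = 4  [S.lim + 6]
7. n4.acc = false  [false]
8. n5.off = false  [terminal]
9. n4.mk = 23  [23]
10. n6.idx = false  [A.mk > 23]
11. n7.lim = "wz"  [terminal]
12. n8.off = false  [terminal]
13. n9.lim = "un"  [terminal]
14. n6.wid = -1  [-1]
15. n3.pre = false  [false]
16. n3.tag = true  [S.lim > -3]
17. n10.off = true  [terminal]
18. n11.off = false  [terminal]
19. n2.wid = 27  [27]
20. n12.lim = "xu"  [terminal]
21. n15.lim = 1  [1]
22. n16.acc = 12  [terminal]
23. n17.off = false  [terminal]
24. n18.acc = 18  [terminal]
25. n15.pre = true  [c.off == false]
26. n15.tag = true  [e₁.acc == 18]
27. n19.idx = true  [S.tag == true]
28. n20.acc = 18  [terminal]
29. n21.acc = 4  [terminal]
30. n19.wid = 21  [e₁.acc + e₀.acc - 1]
31. n22.idx = -2  [B.wid - 23]
32. n22.acc = false  [not S.tag]
33. n23.off = -9  [terminal]
34. n24.off = -7  [terminal]
35. n22.mk = 21  [b₁.off + 28]
36. n14.wid = 0  [B.wid * -2 + 42]
37. n14.env = 5  [A.mk - 16]
38. n13.wid = 4  [C₁.env * 2 - 6]
39. n13.env = 11  [11]
40. n1.mk = 10  [A.idx * 2 - 10]
41. n0.pre = true  [A.mk > 9]
42. n0.tag = true  [A.mk > 9]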